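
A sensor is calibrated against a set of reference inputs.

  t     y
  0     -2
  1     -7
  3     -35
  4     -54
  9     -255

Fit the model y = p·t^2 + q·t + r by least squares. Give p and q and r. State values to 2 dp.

p = -2.95, q = -1.47, r = -2.39

Sums needed: Σt^2·t^2 = 6899, Σt^2·t = 821, Σt^2 = 107, Σt·t = 107, Σt = 17, Σ1 = 5.
Moment sums: Σt^2·y = -21841, Σt·y = -2623, Σy = -353.
XᵀX·[p, q, r]ᵀ = Xᵀy becomes [[6899, 821, 107]; [821, 107, 17]; [107, 17, 5]]·[p, q, r]ᵀ = [-21841, -2623, -353]ᵀ.
Inverting the 3×3 Gram matrix, [p, q, r]ᵀ = [-5459/1848, -2713/1848, -67/28]ᵀ.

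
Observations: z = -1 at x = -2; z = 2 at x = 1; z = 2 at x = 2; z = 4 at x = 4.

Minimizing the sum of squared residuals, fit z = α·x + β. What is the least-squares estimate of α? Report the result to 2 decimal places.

The normal system AᵀA·[α, β]ᵀ = Aᵀz is [[25, 5]; [5, 4]]·[α, β]ᵀ = [24, 7]ᵀ.
Eliminating β: 4·(row 1) − 5·(row 2) gives 75·α = 4·24 − 5·7 = 61, so α = 61/75.
Then β = (7 − 5·(61/75))/4 = 11/15.

α = 0.81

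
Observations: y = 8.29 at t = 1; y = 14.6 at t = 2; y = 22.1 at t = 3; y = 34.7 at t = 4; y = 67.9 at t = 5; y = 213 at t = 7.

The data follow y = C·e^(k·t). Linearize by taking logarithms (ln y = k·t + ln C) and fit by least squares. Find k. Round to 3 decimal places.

k = 0.536

Linearized form: ln y = k·t + ln C. From the 6 transformed points,
Σt = 22.0000, Σ(t)² = 104.0000, Σln y = 21.0177, Σt·ln y = 89.5700.
Equations: 104.0000·k + 22.0000·ln C = 89.5700;  22.0000·k + 6·ln C = 21.0177.
Solving (det = 140.0000): k = 0.53593, ln C = 1.53787.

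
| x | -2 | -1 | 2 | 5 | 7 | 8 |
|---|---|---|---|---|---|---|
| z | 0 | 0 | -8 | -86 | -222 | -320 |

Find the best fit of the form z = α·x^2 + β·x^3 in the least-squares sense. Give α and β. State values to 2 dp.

α = -0.94, β = -0.51

From the data, Σx^2·x^2 = 7155, Σx^2·x^3 = 52699, Σx^3·x^3 = 395547.
Right-hand side: Σx^2·z = -33540, Σx^3·z = -250800.
AᵀA·[α, β]ᵀ = Aᵀz becomes [[7155, 52699]; [52699, 395547]]·[α, β]ᵀ = [-33540, -250800]ᵀ.
Eliminating β: 395547·(row 1) − 52699·(row 2) gives 52954184·α = 395547·(-33540) − 52699·(-250800) = -49737180, so α = -12434295/13238546.
Then β = ((-250800) − 52699·(-12434295/13238546))/395547 = -6737385/13238546.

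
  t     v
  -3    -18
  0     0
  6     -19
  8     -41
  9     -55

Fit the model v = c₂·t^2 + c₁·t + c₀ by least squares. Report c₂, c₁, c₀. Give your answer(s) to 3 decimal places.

The normal system MᵀM·[c₂, c₁, c₀]ᵀ = Mᵀv is [[12034, 1430, 190]; [1430, 190, 20]; [190, 20, 5]]·[c₂, c₁, c₀]ᵀ = [-7925, -883, -133]ᵀ.
Row-reducing yields c₂ = -1, c₁ = 29/10, c₀ = -1/5.

c₂ = -1.000, c₁ = 2.900, c₀ = -0.200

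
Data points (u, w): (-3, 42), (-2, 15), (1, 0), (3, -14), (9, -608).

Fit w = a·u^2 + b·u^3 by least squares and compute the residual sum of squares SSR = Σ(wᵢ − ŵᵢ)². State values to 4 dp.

SSR = 1.8405

The normal equations are: 6740·a + 59018·b = -48936;  59018·a + 532964·b = -444864.
Δ = 6740·532964 − 59018² = 109053036.
a = ((-48936)·532964 − 59018·(-444864))/109053036 = 4829368/3029251; b = (6740·(-444864) − 59018·(-48936))/109053036 = -3063292/3029251.
Residuals: 1055346/3029251, 1614957/3029251, -1766076/3029251, -3164942/3029251, 176452/3029251; SSR = 5575259/3029251.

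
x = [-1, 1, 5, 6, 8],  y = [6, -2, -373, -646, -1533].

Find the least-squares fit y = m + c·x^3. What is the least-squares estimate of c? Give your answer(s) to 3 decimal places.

From the data, Σ1 = 5, Σx^3 = 853, Σx^3·x^3 = 324427.
And Σy = -2548, Σx^3·y = -971065.
So MᵀM·[m, c]ᵀ = Mᵀy: [[5, 853]; [853, 324427]]·[m, c]ᵀ = [-2548, -971065]ᵀ.
Δ = 5·324427 − 853² = 894526.
m = ((-2548)·324427 − 853·(-971065))/894526 = 1678449/894526; c = (5·(-971065) − 853·(-2548))/894526 = -2681881/894526.

c = -2.998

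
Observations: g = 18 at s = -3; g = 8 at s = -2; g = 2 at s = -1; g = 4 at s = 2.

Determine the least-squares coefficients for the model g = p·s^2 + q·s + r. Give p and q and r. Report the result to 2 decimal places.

Sums needed: Σs^2·s^2 = 114, Σs^2·s = -28, Σs^2 = 18, Σs·s = 18, Σs = -4, Σ1 = 4.
And Σs^2·g = 212, Σs·g = -64, Σg = 32.
AᵀA·[p, q, r]ᵀ = Aᵀg becomes [[114, -28, 18]; [-28, 18, -4]; [18, -4, 4]]·[p, q, r]ᵀ = [212, -64, 32]ᵀ.
Solving the 3×3 system (Gaussian elimination) gives p = 316/181, q = -188/181, r = -162/181.

p = 1.75, q = -1.04, r = -0.90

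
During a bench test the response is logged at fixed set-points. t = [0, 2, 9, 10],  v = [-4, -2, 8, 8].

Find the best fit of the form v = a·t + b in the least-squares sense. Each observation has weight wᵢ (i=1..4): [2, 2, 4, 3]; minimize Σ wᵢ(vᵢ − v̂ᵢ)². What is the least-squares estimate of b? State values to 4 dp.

b = -4.1871

From the data, Σwᵢ·t·t = 632, Σwᵢ·t = 70, Σwᵢ·1 = 11.
For AᵀWv: Σwᵢ·t·v = 520, Σwᵢ·v = 44.
Normal equations: [[632, 70]; [70, 11]]·[a, b]ᵀ = [520, 44]ᵀ.
det = 632·11 − 70² = 2052.
a = (520·11 − 70·44)/2052 = 220/171; b = (632·44 − 70·520)/2052 = -716/171.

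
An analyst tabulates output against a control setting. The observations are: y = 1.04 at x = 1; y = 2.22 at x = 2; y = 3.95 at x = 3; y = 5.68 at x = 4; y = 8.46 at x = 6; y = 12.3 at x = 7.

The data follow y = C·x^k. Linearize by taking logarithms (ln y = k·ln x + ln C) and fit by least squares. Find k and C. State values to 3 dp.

k = 1.243, C = 0.999

Linearized form: ln y = k·ln x + ln C. From the 6 transformed points,
AᵀA = [[10.6062, 6.9157]; [6.9157, 6]], rhs = [13.1794, 8.5923]ᵀ  (here Σln x = 6.9157, Σ(ln x)² = 10.6062, Σln y = 8.5923, Σln x·ln y = 13.1794).
Slope k = (n·Σln x·ln y − Σln x·Σln y)/(n·Σ(ln x)² − (Σln x)²) = (6·13.1794 − 6.9157·8.5923)/15.8099 = 1.24315; ln C = (Σln y − k·Σln x)/n = -0.00082, so C = exp(-0.00082) = 0.99918.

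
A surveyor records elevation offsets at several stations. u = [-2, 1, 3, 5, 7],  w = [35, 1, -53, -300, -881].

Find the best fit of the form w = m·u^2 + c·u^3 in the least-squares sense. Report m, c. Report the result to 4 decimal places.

The normal system XᵀX·[m, c]ᵀ = Xᵀw is [[3124, 20144]; [20144, 134068]]·[m, c]ᵀ = [-51005, -341393]ᵀ.
Eliminating c: 134068·(row 1) − 20144·(row 2) gives 13047696·m = 134068·(-51005) − 20144·(-341393) = 38882252, so m = 9720563/3261924.
Then c = ((-341393) − 20144·(9720563/3261924))/134068 = -9766753/3261924.

m = 2.9800, c = -2.9942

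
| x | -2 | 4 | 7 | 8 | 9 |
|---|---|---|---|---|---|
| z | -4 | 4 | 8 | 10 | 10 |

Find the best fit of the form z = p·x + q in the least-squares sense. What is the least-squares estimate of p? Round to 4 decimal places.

Compute the Gram sums: Σx·x = 214, Σx = 26, Σ1 = 5.
Moment sums: Σx·z = 250, Σz = 28.
Normal equations: [[214, 26]; [26, 5]]·[p, q]ᵀ = [250, 28]ᵀ.
Δ = 214·5 − 26² = 394.
p = (250·5 − 26·28)/394 = 261/197; q = (214·28 − 26·250)/394 = -254/197.

p = 1.3249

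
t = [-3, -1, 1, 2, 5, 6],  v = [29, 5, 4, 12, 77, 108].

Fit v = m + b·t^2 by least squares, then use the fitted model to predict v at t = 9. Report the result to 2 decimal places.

v̂ = 243.02

Entries of AᵀA: Σ1 = 6, Σt^2 = 76, Σt^2·t^2 = 2020.
For Aᵀv: Σv = 235, Σt^2·v = 6131.
det = 6·2020 − 76² = 6344.
m = (235·2020 − 76·6131)/6344 = 1093/793; b = (6·6131 − 76·235)/6344 = 9463/3172.
At t = 9: v̂ = (1093/793)·(1) + (9463/3172)·(81) = 770875/3172.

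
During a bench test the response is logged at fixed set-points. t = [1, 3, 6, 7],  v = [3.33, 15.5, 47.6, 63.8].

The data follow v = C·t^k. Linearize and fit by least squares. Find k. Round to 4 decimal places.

k = 1.5089

Taking logs, ln v = k·ln t + ln C, so regress ln v on ln t.
XᵀX = [[8.2039, 4.8363]; [4.8363, 4]], rhs = [18.0191, 11.9624]ᵀ  (here Σln t = 4.8363, Σ(ln t)² = 8.2039, Σln v = 11.9624, Σln t·ln v = 18.0191).
Slope k = (n·Σln t·ln v − Σln t·Σln v)/(n·Σ(ln t)² − (Σln t)²) = (4·18.0191 − 4.8363·11.9624)/9.4260 = 1.50889; ln C = (Σln v − k·Σln t)/n = 1.16624.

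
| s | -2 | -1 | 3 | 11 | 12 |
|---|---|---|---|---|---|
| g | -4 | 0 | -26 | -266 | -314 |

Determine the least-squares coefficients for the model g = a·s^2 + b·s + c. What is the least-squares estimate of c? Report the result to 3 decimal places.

c = -0.794

Setting ∂/∂a … = 0 gives: 35475·a + 3077·b + 279·c = -77652;  3077·a + 279·b + 23·c = -6764;  279·a + 23·b + 5·c = -610.
(Σs^2·s^2 = 35475, Σs^2·s = 3077, Σs^2 = 279, Σs·s = 279, Σs = 23, Σ1 = 5, Σs^2·g = -77652, Σs·g = -6764, Σg = -610.)
Solving the 3×3 system (Gaussian elimination) gives a = -568595/288571, b = -706305/288571, c = -229058/288571.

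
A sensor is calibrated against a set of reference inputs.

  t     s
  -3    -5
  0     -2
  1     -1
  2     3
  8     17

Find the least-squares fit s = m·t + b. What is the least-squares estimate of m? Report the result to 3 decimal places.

Forming AᵀA = [[78, 8]; [8, 5]] and Aᵀs = [156, 12]ᵀ gives AᵀA·[m, b]ᵀ = Aᵀs.
Determinant 78·5 − 8² = 326.
m = (156·5 − 8·12)/326 = 342/163; b = (78·12 − 8·156)/326 = -156/163.

m = 2.098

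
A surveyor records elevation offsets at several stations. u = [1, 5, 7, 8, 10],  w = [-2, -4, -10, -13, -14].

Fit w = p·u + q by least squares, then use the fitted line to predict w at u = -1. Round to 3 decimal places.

ŵ = 2.077

The normal equations are: 239·p + 31·q = -336;  31·p + 5·q = -43.
(Σu·u = 239, Σu = 31, Σ1 = 5, Σu·w = -336, Σw = -43.)
Eliminating q: 5·(row 1) − 31·(row 2) gives 234·p = 5·(-336) − 31·(-43) = -347, so p = -347/234.
Then q = ((-43) − 31·(-347/234))/5 = 139/234.
At u = -1: ŵ = (-347/234)·(-1) + (139/234)·(1) = 27/13.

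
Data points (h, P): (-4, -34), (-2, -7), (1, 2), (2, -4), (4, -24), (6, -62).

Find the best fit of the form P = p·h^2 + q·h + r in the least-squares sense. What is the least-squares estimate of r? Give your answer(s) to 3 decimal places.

Sums needed: Σh^2·h^2 = 1841, Σh^2·h = 217, Σh^2 = 77, Σh·h = 77, Σh = 7, Σ1 = 6.
Right-hand side: Σh^2·P = -3202, Σh·P = -324, ΣP = -129.
Normal equations: [[1841, 217, 77]; [217, 77, 7]; [77, 7, 6]]·[p, q, r]ᵀ = [-3202, -324, -129]ᵀ.
Solving the 3×3 system (Gaussian elimination) gives p = -18083/9114, q = 10435/9114, r = 570/217.

r = 2.627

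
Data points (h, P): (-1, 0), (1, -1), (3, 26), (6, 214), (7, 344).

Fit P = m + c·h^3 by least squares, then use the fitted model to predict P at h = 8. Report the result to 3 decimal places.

P̂ = 512.353

Setting ∂/∂m … = 0 gives: 5·m + 586·c = 583;  586·m + 165036·c = 164917.
det = 5·165036 − 586² = 481784.
m = (583·165036 − 586·164917)/481784 = -212687/240892; c = (5·164917 − 586·583)/481784 = 482947/481784.
At h = 8: P̂ = (-212687/240892)·(1) + (482947/481784)·(512) = 123421745/240892.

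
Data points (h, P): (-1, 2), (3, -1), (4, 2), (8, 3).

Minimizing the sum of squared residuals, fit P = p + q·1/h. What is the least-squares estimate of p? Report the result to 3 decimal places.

Forming AᵀA = [[4, -7/24]; [-7/24, 685/576]] and AᵀP = [6, -35/24]ᵀ gives AᵀA·[p, q]ᵀ = AᵀP.
Δ = 4·(685/576) − (-7/24)² = 299/64.
p = (6·(685/576) − (-7/24)·(-35/24))/(299/64) = 3865/2691; q = (4·(-35/24) − (-7/24)·6)/(299/64) = -784/897.

p = 1.436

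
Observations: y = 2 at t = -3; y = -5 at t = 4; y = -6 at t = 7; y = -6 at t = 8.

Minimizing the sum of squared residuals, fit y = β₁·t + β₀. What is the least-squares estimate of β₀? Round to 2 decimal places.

β₀ = -0.72

Entries of MᵀM: Σt·t = 138, Σt = 16, Σ1 = 4.
Moment sums: Σt·y = -116, Σy = -15.
Normal equations: [[138, 16]; [16, 4]]·[β₁, β₀]ᵀ = [-116, -15]ᵀ.
Eliminating β₀: 4·(row 1) − 16·(row 2) gives 296·β₁ = 4·(-116) − 16·(-15) = -224, so β₁ = -28/37.
Then β₀ = ((-15) − 16·(-28/37))/4 = -107/148.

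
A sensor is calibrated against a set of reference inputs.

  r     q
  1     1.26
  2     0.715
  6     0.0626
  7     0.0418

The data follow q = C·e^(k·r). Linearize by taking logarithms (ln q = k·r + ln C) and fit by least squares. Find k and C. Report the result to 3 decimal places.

k = -0.580, C = 2.245

Taking logs, ln q = k·r + ln C, so regress ln q on r.
Σr = 16.0000, Σ(r)² = 90.0000, Σln q = -6.0502, Σr·ln q = -39.2898.
Normal system: [[90.0000, 16.0000]; [16.0000, 4]]·[k, ln C]ᵀ = [-39.2898, -6.0502]ᵀ.
Slope k = (n·Σr·ln q − Σr·Σln q)/(n·Σ(r)² − (Σr)²) = (4·-39.2898 − 16.0000·-6.0502)/104.0000 = -0.58034; ln C = (Σln q − k·Σr)/n = 0.80882, so C = exp(0.80882) = 2.24527.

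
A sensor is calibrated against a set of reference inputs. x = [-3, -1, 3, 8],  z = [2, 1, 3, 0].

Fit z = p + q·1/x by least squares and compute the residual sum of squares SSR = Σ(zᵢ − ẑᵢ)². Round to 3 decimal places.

Compute the Gram sums: Σ1 = 4, Σ1/x = -7/8, Σ1/x·1/x = 713/576.
For Aᵀz: Σz = 6, Σ1/x·z = -2/3.
AᵀA·[p, q]ᵀ = Aᵀz becomes [[4, -7/8]; [-7/8, 713/576]]·[p, q]ᵀ = [6, -2/3]ᵀ.
Eliminating q: (713/576)·(row 1) − (-7/8)·(row 2) gives (2411/576)·p = (713/576)·6 − (-7/8)·(-2/3) = 219/32, so p = 3942/2411.
Then q = ((-2/3) − (-7/8)·(3942/2411))/(713/576) = 1488/2411.
Residuals: 1376/2411, -43/2411, 2795/2411, -4128/2411; SSR = 11094/2411.

SSR = 4.601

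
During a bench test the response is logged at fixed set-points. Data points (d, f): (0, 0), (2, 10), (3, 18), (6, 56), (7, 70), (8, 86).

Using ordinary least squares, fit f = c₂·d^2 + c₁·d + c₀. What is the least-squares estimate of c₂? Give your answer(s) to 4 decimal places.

Normal-equation sums: Σd^2·d^2 = 7890, Σd^2·d = 1106, Σd^2 = 162, Σd·d = 162, Σd = 26, Σ1 = 6.
Moment sums: Σd^2·f = 11152, Σd·f = 1588, Σf = 240.
So AᵀA·[c₂, c₁, c₀]ᵀ = Aᵀf: [[7890, 1106, 162]; [1106, 162, 26]; [162, 26, 6]]·[c₂, c₁, c₀]ᵀ = [11152, 1588, 240]ᵀ.
Inverting the 3×3 Gram matrix, [c₂, c₁, c₀]ᵀ = [341/384, 491/128, -115/192]ᵀ.

c₂ = 0.8880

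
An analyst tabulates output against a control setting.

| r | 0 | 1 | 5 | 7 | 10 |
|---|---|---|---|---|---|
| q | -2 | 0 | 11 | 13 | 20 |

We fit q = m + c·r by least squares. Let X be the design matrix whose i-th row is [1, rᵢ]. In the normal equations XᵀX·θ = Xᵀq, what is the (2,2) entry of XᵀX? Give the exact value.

175

Row 2 ↔ basis r, column 2 ↔ basis r, so (XᵀX)_{2,2} = Σᵢ (r)·(r) = (0)·(0) + (1)·(1) + (5)·(5) + (7)·(7) + (10)·(10) = 175.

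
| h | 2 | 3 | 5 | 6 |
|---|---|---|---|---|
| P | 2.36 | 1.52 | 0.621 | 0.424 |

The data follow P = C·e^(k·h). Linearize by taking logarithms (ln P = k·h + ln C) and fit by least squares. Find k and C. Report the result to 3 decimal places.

With ln Pᵢ as the transformed response and hᵢ as the regressor:
Σh = 16.0000, Σ(h)² = 74.0000, Σln P = -0.0571, Σh·ln P = -4.5568.
Equations: 74.0000·k + 16.0000·ln C = -4.5568;  16.0000·k + 4·ln C = -0.0571.
Solving (det = 40.0000): k = -0.43285, ln C = 1.71713, so C = exp(1.71713) = 5.56854.

k = -0.433, C = 5.569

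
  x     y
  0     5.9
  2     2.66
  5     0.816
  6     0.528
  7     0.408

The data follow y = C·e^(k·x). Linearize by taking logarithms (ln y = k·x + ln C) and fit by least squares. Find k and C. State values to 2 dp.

With ln yᵢ as the transformed response and xᵢ as the regressor:
Σx = 20.0000, Σ(x)² = 114.0000, Σln y = 1.0148, Σx·ln y = -9.1674.
Equations: 114.0000·k + 20.0000·ln C = -9.1674;  20.0000·k + 5·ln C = 1.0148.
Δ = 114.0000·5 − (20.0000)² = 170.0000; k = (-9.1674·5 − 20.0000·1.0148)/170.0000 = -0.38902, ln C = (114.0000·1.0148 − 20.0000·-9.1674)/170.0000 = 1.75903, so C = exp(1.75903) = 5.80678.

k = -0.39, C = 5.81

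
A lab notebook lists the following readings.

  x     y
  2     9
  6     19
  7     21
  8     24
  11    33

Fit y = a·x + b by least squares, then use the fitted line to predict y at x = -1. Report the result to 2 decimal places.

Entries of AᵀA: Σx·x = 274, Σx = 34, Σ1 = 5.
And Σx·y = 834, Σy = 106.
AᵀA·[a, b]ᵀ = Aᵀy becomes [[274, 34]; [34, 5]]·[a, b]ᵀ = [834, 106]ᵀ.
det = 274·5 − 34² = 214.
a = (834·5 − 34·106)/214 = 283/107; b = (274·106 − 34·834)/214 = 344/107.
At x = -1: ŷ = (283/107)·(-1) + (344/107)·(1) = 61/107.

ŷ = 0.57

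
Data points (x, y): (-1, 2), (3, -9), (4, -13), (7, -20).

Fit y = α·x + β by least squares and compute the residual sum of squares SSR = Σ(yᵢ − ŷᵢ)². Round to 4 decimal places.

Forming AᵀA = [[75, 13]; [13, 4]] and Aᵀy = [-221, -40]ᵀ gives AᵀA·[α, β]ᵀ = Aᵀy.
Δ = 75·4 − 13² = 131.
α = ((-221)·4 − 13·(-40))/131 = -364/131; β = (75·(-40) − 13·(-221))/131 = -127/131.
Residuals: 25/131, 40/131, -120/131, 55/131; SSR = 150/131.

SSR = 1.1450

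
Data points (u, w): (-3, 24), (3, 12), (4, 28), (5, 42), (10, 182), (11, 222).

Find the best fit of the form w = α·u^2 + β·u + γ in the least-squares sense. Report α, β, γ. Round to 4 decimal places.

MᵀM·[α, β, γ]ᵀ = Mᵀw reads: 25684·α + 2520·β + 280·γ = 46884;  2520·α + 280·β + 30·γ = 4548;  280·α + 30·β + 6·γ = 510.
Inverting the 3×3 Gram matrix, [α, β, γ]ᵀ = [57237/28939, -241743/144695, 30498/28939]ᵀ.

α = 1.9778, β = -1.6707, γ = 1.0539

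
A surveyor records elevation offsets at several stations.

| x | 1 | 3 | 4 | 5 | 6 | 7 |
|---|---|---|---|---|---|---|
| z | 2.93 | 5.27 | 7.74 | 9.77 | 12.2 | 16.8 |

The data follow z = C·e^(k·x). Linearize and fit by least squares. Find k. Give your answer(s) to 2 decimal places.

k = 0.29

Let Y = ln z. Fitting Y = k·x + ln C by least squares:
Σx = 26.0000, Σ(x)² = 136.0000, Σln z = 12.3856, Σx·ln z = 60.4016.
Normal system: [[136.0000, 26.0000]; [26.0000, 6]]·[k, ln C]ᵀ = [60.4016, 12.3856]ᵀ.
Δ = 136.0000·6 − (26.0000)² = 140.0000; k = (60.4016·6 − 26.0000·12.3856)/140.0000 = 0.28846, ln C = (136.0000·12.3856 − 26.0000·60.4016)/140.0000 = 0.81426.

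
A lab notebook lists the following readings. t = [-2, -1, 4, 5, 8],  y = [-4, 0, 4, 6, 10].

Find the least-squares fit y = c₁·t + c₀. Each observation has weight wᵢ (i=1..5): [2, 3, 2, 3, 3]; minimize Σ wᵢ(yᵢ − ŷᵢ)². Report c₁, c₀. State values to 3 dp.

c₁ = 1.232, c₀ = -0.099

Entries of AᵀWA: Σwᵢ·t·t = 310, Σwᵢ·t = 40, Σwᵢ·1 = 13.
Moment sums: Σwᵢ·t·y = 378, Σwᵢ·y = 48.
Normal equations: [[310, 40]; [40, 13]]·[c₁, c₀]ᵀ = [378, 48]ᵀ.
Eliminating c₀: 13·(row 1) − 40·(row 2) gives 2430·c₁ = 13·378 − 40·48 = 2994, so c₁ = 499/405.
Then c₀ = (48 − 40·(499/405))/13 = -8/81.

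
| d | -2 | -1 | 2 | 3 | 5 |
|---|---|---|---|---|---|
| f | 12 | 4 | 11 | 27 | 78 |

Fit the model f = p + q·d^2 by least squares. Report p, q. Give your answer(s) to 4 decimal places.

With design matrix M, MᵀM = [[5, 43]; [43, 739]] and Mᵀf = [132, 2289]ᵀ.
Δ = 5·739 − 43² = 1846.
p = (132·739 − 43·2289)/1846 = -879/1846; q = (5·2289 − 43·132)/1846 = 5769/1846.

p = -0.4762, q = 3.1251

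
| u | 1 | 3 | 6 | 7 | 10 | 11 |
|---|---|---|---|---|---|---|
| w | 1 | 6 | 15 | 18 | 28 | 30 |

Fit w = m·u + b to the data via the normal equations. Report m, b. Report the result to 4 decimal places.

Entries of XᵀX: Σu·u = 316, Σu = 38, Σ1 = 6.
For Xᵀw: Σu·w = 845, Σw = 98.
XᵀX·[m, b]ᵀ = Xᵀw becomes [[316, 38]; [38, 6]]·[m, b]ᵀ = [845, 98]ᵀ.
Determinant 316·6 − 38² = 452.
m = (845·6 − 38·98)/452 = 673/226; b = (316·98 − 38·845)/452 = -571/226.

m = 2.9779, b = -2.5265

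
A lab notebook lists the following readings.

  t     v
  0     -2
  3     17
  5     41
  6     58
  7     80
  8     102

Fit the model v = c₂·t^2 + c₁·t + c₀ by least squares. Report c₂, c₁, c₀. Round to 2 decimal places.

c₂ = 1.42, c₁ = 1.59, c₀ = -1.71

Setting ∂/∂c₂ … = 0 gives: 8499·c₂ + 1223·c₁ + 183·c₀ = 13714;  1223·c₂ + 183·c₁ + 29·c₀ = 1980;  183·c₂ + 29·c₁ + 6·c₀ = 296.
Row-reducing yields c₂ = 44303/31152, c₁ = 16469/10384, c₀ = -26605/15576.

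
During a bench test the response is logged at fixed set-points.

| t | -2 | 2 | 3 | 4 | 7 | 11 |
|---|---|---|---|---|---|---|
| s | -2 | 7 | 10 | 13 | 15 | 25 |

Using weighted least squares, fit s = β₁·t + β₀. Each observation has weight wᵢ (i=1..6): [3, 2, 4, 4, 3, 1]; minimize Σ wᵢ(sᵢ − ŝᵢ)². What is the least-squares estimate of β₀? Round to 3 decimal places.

β₀ = 3.217

With design matrix A, AᵀWA = [[388, 58]; [58, 17]] and AᵀWs = [958, 170]ᵀ.
Determinant 388·17 − 58² = 3232.
β₁ = (958·17 − 58·170)/3232 = 3213/1616; β₀ = (388·170 − 58·958)/3232 = 2599/808.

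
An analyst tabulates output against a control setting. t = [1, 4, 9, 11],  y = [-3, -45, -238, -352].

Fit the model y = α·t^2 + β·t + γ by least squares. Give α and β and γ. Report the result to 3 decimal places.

Sums needed: Σt^2·t^2 = 21459, Σt^2·t = 2125, Σt^2 = 219, Σt·t = 219, Σt = 25, Σ1 = 4.
Right-hand side: Σt^2·y = -62593, Σt·y = -6197, Σy = -638.
So XᵀX·[α, β, γ]ᵀ = Xᵀy: [[21459, 2125, 219]; [2125, 219, 25]; [219, 25, 4]]·[α, β, γ]ᵀ = [-62593, -6197, -638]ᵀ.
Solving the 3×3 system (Gaussian elimination) gives α = -5191/1780, β = -23/356, γ = 254/445.

α = -2.916, β = -0.065, γ = 0.571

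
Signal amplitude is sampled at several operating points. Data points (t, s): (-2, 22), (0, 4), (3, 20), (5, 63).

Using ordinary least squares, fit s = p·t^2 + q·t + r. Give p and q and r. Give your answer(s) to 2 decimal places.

Forming MᵀM = [[722, 144, 38]; [144, 38, 6]; [38, 6, 4]] and Mᵀs = [1843, 331, 109]ᵀ gives MᵀM·[p, q, r]ᵀ = Mᵀs.
Row-reducing yields p = 61/20, q = -1957/580, r = 387/116.

p = 3.05, q = -3.37, r = 3.34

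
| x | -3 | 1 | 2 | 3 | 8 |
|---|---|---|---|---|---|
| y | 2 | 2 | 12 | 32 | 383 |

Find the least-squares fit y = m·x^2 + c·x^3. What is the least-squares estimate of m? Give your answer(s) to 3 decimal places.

m = 1.852

Setting ∂/∂m … = 0 gives: 4275·m + 32801·c = 24868;  32801·m + 263667·c = 197004.
(Σx^2·x^2 = 4275, Σx^2·x^3 = 32801, Σx^3·x^3 = 263667, Σx^2·y = 24868, Σx^3·y = 197004.)
Determinant 4275·263667 − 32801² = 51270824.
m = (24868·263667 − 32801·197004)/51270824 = 11867844/6408853; c = (4275·197004 − 32801·24868)/51270824 = 3312104/6408853.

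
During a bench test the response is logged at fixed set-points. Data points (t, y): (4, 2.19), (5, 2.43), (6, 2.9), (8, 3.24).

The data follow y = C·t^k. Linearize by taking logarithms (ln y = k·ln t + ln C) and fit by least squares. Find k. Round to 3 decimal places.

k = 0.589

Let Y = ln y. Fitting Y = k·ln t + ln C by least squares:
Σln t = 6.8669, Σ(ln t)² = 12.0466, Σln y = 3.9121, Σln t·ln y = 6.8680.
Equations: 12.0466·k + 6.8669·ln C = 6.8680;  6.8669·k + 4·ln C = 3.9121.
Slope k = (n·Σln t·ln y − Σln t·Σln y)/(n·Σ(ln t)² − (Σln t)²) = (4·6.8680 − 6.8669·3.9121)/1.0316 = 0.58930; ln C = (Σln y − k·Σln t)/n = -0.03365.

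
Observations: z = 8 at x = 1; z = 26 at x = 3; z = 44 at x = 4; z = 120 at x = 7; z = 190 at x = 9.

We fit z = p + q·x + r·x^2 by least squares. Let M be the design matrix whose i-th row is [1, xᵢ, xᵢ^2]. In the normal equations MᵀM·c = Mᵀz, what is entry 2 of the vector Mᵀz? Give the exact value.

2812

Entry 2 ↔ basis x, so (Mᵀz)_{2} = Σᵢ (x)·zᵢ = (1)·(8) + (3)·(26) + (4)·(44) + (7)·(120) + (9)·(190) = 2812.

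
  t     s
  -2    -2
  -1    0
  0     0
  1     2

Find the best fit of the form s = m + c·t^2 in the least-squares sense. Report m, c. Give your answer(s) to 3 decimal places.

Setting ∂/∂m … = 0 gives: 4·m + 6·c = 0;  6·m + 18·c = -6.
(Σ1 = 4, Σt^2 = 6, Σt^2·t^2 = 18, Σs = 0, Σt^2·s = -6.)
Eliminating c: 18·(row 1) − 6·(row 2) gives 36·m = 18·0 − 6·(-6) = 36, so m = 1.
Then c = ((-6) − 6·1)/18 = -2/3.

m = 1.000, c = -0.667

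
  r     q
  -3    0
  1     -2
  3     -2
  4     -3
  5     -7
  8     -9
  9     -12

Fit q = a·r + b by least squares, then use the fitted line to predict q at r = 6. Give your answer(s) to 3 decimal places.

q̂ = -7.125

The normal equations are: 205·a + 27·b = -235;  27·a + 7·b = -35.
(Σr·r = 205, Σr = 27, Σ1 = 7, Σr·q = -235, Σq = -35.)
Determinant 205·7 − 27² = 706.
a = ((-235)·7 − 27·(-35))/706 = -350/353; b = (205·(-35) − 27·(-235))/706 = -415/353.
At r = 6: q̂ = (-350/353)·(6) + (-415/353)·(1) = -2515/353.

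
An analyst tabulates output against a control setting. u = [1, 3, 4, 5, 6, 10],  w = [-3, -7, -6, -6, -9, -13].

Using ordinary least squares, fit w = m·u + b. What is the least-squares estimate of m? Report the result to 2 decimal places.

m = -1.05

Normal-equation sums: Σu·u = 187, Σu = 29, Σ1 = 6.
Moment sums: Σu·w = -262, Σw = -44.
det = 187·6 − 29² = 281.
m = ((-262)·6 − 29·(-44))/281 = -296/281; b = (187·(-44) − 29·(-262))/281 = -630/281.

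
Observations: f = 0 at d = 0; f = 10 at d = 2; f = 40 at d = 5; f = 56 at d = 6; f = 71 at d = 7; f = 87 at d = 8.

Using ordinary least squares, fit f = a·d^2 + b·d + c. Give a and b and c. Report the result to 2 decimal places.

The normal system AᵀA·[a, b, c]ᵀ = Aᵀf is [[8434, 1204, 178]; [1204, 178, 28]; [178, 28, 6]]·[a, b, c]ᵀ = [12103, 1749, 264]ᵀ.
Row-reducing yields a = 13721/14820, b = 5365/1482, c = -137/380.

a = 0.93, b = 3.62, c = -0.36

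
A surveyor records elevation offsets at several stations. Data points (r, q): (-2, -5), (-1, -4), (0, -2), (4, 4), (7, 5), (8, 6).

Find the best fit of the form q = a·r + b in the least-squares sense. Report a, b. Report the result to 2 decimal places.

With design matrix M, MᵀM = [[134, 16]; [16, 6]] and Mᵀq = [113, 4]ᵀ.
det = 134·6 − 16² = 548.
a = (113·6 − 16·4)/548 = 307/274; b = (134·4 − 16·113)/548 = -318/137.

a = 1.12, b = -2.32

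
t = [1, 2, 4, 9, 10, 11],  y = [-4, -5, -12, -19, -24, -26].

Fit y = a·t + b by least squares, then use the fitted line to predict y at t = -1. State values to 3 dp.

Compute the Gram sums: Σt·t = 323, Σt = 37, Σ1 = 6.
Moment sums: Σt·y = -759, Σy = -90.
det = 323·6 − 37² = 569.
a = ((-759)·6 − 37·(-90))/569 = -1224/569; b = (323·(-90) − 37·(-759))/569 = -987/569.
At t = -1: ŷ = (-1224/569)·(-1) + (-987/569)·(1) = 237/569.

ŷ = 0.417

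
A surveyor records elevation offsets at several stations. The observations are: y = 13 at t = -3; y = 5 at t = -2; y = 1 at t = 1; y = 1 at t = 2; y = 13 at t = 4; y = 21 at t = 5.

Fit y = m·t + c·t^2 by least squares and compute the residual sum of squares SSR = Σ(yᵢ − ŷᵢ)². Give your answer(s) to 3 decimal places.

SSR = 4.142

AᵀA·[m, c]ᵀ = Aᵀy reads: 59·m + 163·c = 111;  163·m + 995·c = 875.
Δ = 59·995 − 163² = 32136.
m = (111·995 − 163·875)/32136 = -8045/8034; c = (59·875 − 163·111)/32136 = 8383/8034.
Residuals: 810/1339, -4726/4017, 296/309, -1568/1339, 1247/4017, -106/1339; SSR = 16637/4017.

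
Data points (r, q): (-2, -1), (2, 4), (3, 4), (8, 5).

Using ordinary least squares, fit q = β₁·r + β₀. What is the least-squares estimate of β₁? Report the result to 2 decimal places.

Sums needed: Σr·r = 81, Σr = 11, Σ1 = 4.
Moment sums: Σr·q = 62, Σq = 12.
AᵀA·[β₁, β₀]ᵀ = Aᵀq becomes [[81, 11]; [11, 4]]·[β₁, β₀]ᵀ = [62, 12]ᵀ.
Δ = 81·4 − 11² = 203.
β₁ = (62·4 − 11·12)/203 = 4/7; β₀ = (81·12 − 11·62)/203 = 10/7.

β₁ = 0.57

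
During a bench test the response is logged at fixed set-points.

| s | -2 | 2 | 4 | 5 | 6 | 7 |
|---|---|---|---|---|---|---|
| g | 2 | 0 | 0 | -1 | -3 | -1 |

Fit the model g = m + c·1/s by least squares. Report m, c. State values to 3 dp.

m = -0.166, c = -2.638

Compute the Gram sums: Σ1 = 6, Σ1/s = 319/420, Σ1/s·1/s = 114781/176400.
Moment sums: Σg = -3, Σ1/s·g = -129/70.
So AᵀA·[m, c]ᵀ = Aᵀg: [[6, 319/420]; [319/420, 114781/176400]]·[m, c]ᵀ = [-3, -129/70]ᵀ.
det = 6·(114781/176400) − (319/420)² = 23477/7056.
m = ((-3)·(114781/176400) − (319/420)·(-129/70))/(23477/7056) = -97437/586925; c = (6·(-129/70) − (319/420)·(-3))/(23477/7056) = -309708/117385.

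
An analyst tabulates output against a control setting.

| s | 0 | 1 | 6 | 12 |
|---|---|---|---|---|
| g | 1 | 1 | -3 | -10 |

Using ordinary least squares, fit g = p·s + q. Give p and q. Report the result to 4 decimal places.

p = -0.9339, q = 1.6860

Setting ∂/∂p … = 0 gives: 181·p + 19·q = -137;  19·p + 4·q = -11.
(Σs·s = 181, Σs = 19, Σ1 = 4, Σs·g = -137, Σg = -11.)
det = 181·4 − 19² = 363.
p = ((-137)·4 − 19·(-11))/363 = -113/121; q = (181·(-11) − 19·(-137))/363 = 204/121.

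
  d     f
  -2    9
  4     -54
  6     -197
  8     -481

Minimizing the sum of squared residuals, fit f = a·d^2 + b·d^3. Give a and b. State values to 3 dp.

Compute the Gram sums: Σd^2·d^2 = 5664, Σd^2·d^3 = 41536, Σd^3·d^3 = 312960.
Right-hand side: Σd^2·f = -38704, Σd^3·f = -292352.
XᵀX·[a, b]ᵀ = Xᵀf becomes [[5664, 41536]; [41536, 312960]]·[a, b]ᵀ = [-38704, -292352]ᵀ.
Determinant 5664·312960 − 41536² = 47366144.
a = ((-38704)·312960 − 41536·(-292352))/47366144 = 251/392; b = (5664·(-292352) − 41536·(-38704))/47366144 = -799/784.

a = 0.640, b = -1.019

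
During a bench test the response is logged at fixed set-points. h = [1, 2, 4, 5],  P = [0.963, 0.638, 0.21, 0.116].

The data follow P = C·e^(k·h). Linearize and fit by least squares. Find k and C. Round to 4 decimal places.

Taking logs, ln P = k·h + ln C, so regress ln P on h.
AᵀA = [[46.0000, 12.0000]; [12.0000, 4]], rhs = [-17.9500, -4.2019]ᵀ  (here Σh = 12.0000, Σ(h)² = 46.0000, Σln P = -4.2019, Σh·ln P = -17.9500).
Slope k = (n·Σh·ln P − Σh·Σln P)/(n·Σ(h)² − (Σh)²) = (4·-17.9500 − 12.0000·-4.2019)/40.0000 = -0.53442; ln C = (Σln P − k·Σh)/n = 0.55276, so C = exp(0.55276) = 1.73805.

k = -0.5344, C = 1.7381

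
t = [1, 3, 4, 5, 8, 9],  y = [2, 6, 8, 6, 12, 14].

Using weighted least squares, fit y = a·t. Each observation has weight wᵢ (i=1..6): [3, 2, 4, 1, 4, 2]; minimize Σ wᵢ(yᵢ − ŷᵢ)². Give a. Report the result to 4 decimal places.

The normal system XᵀWX·[a]ᵀ = XᵀWy is [[528]]·[a]ᵀ = [836]ᵀ.
Hence a = 836 / 528 ≈ 1.58333.

a = 1.5833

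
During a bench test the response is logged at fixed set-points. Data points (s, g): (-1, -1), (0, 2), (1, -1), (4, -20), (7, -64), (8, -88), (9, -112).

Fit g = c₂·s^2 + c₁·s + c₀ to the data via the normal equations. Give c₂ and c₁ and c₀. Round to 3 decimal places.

The normal system XᵀX·[c₂, c₁, c₀]ᵀ = Xᵀg is [[13316, 1648, 212]; [1648, 212, 28]; [212, 28, 7]]·[c₂, c₁, c₀]ᵀ = [-18162, -2240, -284]ᵀ.
Row-reducing yields c₂ = -2551/1734, c₁ = 15808/21675, c₀ = 7706/7225.

c₂ = -1.471, c₁ = 0.729, c₀ = 1.067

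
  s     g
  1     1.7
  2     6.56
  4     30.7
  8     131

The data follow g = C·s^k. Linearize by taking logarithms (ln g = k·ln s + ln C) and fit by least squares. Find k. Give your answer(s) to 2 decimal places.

k = 2.10

Taking logs, ln g = k·ln s + ln C, so regress ln g on ln s.
Sums: Σln s = 4.1589, Σ(ln s)² = 6.7263, Σln g = 10.7111, Σln s·ln g = 16.1885.
Normal system: [[6.7263, 4.1589]; [4.1589, 4]]·[k, ln C]ᵀ = [16.1885, 10.7111]ᵀ.
Δ = 6.7263·4 − (4.1589)² = 9.6091; k = (16.1885·4 − 4.1589·10.7111)/9.6091 = 2.10301, ln C = (6.7263·10.7111 − 4.1589·16.1885)/9.6091 = 0.49122.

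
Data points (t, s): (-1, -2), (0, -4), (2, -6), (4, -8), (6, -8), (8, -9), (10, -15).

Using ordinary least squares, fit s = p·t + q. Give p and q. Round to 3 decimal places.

p = -0.958, q = -3.462

XᵀX·[p, q]ᵀ = Xᵀs reads: 221·p + 29·q = -312;  29·p + 7·q = -52.
(Σt·t = 221, Σt = 29, Σ1 = 7, Σt·s = -312, Σs = -52.)
Δ = 221·7 − 29² = 706.
p = ((-312)·7 − 29·(-52))/706 = -338/353; q = (221·(-52) − 29·(-312))/706 = -1222/353.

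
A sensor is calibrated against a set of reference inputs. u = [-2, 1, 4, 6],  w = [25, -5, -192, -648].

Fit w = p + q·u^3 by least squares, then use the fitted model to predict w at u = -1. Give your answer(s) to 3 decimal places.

ŵ = 2.625

From the data, Σ1 = 4, Σu^3 = 273, Σu^3·u^3 = 50817.
Right-hand side: Σw = -820, Σu^3·w = -152461.
So MᵀM·[p, q]ᵀ = Mᵀw: [[4, 273]; [273, 50817]]·[p, q]ᵀ = [-820, -152461]ᵀ.
Eliminating q: 50817·(row 1) − 273·(row 2) gives 128739·p = 50817·(-820) − 273·(-152461) = -48087, so p = -1233/3301.
Then q = ((-152461) − 273·(-1233/3301))/50817 = -385984/128739.
At u = -1: ŵ = (-1233/3301)·(1) + (-385984/128739)·(-1) = 337897/128739.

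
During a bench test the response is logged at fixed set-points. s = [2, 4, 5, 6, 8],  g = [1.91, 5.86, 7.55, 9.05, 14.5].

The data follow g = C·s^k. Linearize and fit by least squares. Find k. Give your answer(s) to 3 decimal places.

With ln gᵢ as the transformed response and ln sᵢ as the regressor:
Σln s = 7.5601, Σ(ln s)² = 12.5270, Σln g = 9.3137, Σln s·ln g = 15.6608.
Equations: 12.5270·k + 7.5601·ln C = 15.6608;  7.5601·k + 5·ln C = 9.3137.
Slope k = (n·Σln s·ln g − Σln s·Σln g)/(n·Σ(ln s)² − (Σln s)²) = (5·15.6608 − 7.5601·9.3137)/5.4804 = 1.44000; ln C = (Σln g − k·Σln s)/n = -0.31456.

k = 1.440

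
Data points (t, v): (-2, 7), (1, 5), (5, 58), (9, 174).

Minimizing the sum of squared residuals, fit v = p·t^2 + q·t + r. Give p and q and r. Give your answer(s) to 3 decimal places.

XᵀX·[p, q, r]ᵀ = Xᵀv reads: 7203·p + 847·q + 111·r = 15577;  847·p + 111·q + 13·r = 1847;  111·p + 13·q + 4·r = 244.
(Σt^2·t^2 = 7203, Σt^2·t = 847, Σt^2 = 111, Σt·t = 111, Σt = 13, Σ1 = 4, Σt^2·v = 15577, Σt·v = 1847, Σv = 244.)
Inverting the 3×3 Gram matrix, [p, q, r]ᵀ = [18581/9400, 63461/47000, 41319/23500]ᵀ.

p = 1.977, q = 1.350, r = 1.758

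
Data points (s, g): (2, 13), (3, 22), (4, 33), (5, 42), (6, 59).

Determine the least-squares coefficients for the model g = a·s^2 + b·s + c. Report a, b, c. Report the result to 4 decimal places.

a = 1.0000, b = 3.2000, c = 3.0000

Entries of MᵀM: Σs^2·s^2 = 2274, Σs^2·s = 440, Σs^2 = 90, Σs·s = 90, Σs = 20, Σ1 = 5.
For Mᵀg: Σs^2·g = 3952, Σs·g = 788, Σg = 169.
Inverting the 3×3 Gram matrix, [a, b, c]ᵀ = [1, 16/5, 3]ᵀ.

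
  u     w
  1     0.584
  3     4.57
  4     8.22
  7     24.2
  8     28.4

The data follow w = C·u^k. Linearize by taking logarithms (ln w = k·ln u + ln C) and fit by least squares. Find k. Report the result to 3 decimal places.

k = 1.890

Taking logs, ln w = k·ln u + ln C, so regress ln w on ln u.
AᵀA = [[11.2394, 6.5103]; [6.5103, 5]], rhs = [17.7487, 9.6210]ᵀ  (here Σln u = 6.5103, Σ(ln u)² = 11.2394, Σln w = 9.6210, Σln u·ln w = 17.7487).
Solving (det = 13.8136): k = 1.89005, ln C = -0.53675.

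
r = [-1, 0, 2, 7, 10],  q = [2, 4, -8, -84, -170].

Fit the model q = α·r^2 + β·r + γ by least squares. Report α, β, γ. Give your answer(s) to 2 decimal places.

Forming MᵀM = [[12418, 1350, 154]; [1350, 154, 18]; [154, 18, 5]] and Mᵀq = [-21146, -2306, -256]ᵀ gives MᵀM·[α, β, γ]ᵀ = Mᵀq.
Inverting the 3×3 Gram matrix, [α, β, γ]ᵀ = [-50919/32258, -46489/32258, 42028/16129]ᵀ.

α = -1.58, β = -1.44, γ = 2.61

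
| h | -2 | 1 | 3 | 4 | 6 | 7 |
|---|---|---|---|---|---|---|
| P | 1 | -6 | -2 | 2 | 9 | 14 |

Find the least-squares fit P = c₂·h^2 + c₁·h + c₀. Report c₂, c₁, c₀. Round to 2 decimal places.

c₂ = 0.52, c₁ = -1.04, c₀ = -3.74

From the data, Σh^2·h^2 = 4051, Σh^2·h = 643, Σh^2 = 115, Σh·h = 115, Σh = 19, Σ1 = 6.
Right-hand side: Σh^2·P = 1022, Σh·P = 146, ΣP = 18.
XᵀX·[c₂, c₁, c₀]ᵀ = XᵀP becomes [[4051, 643, 115]; [643, 115, 19]; [115, 19, 6]]·[c₂, c₁, c₀]ᵀ = [1022, 146, 18]ᵀ.
Row-reducing yields c₂ = 293/560, c₁ = -83/80, c₀ = -131/35.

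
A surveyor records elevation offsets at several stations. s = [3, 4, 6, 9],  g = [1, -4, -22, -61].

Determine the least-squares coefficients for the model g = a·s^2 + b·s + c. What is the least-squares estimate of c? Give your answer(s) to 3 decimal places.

c = 7.939

Entries of XᵀX: Σs^2·s^2 = 8194, Σs^2·s = 1036, Σs^2 = 142, Σs·s = 142, Σs = 22, Σ1 = 4.
Moment sums: Σs^2·g = -5788, Σs·g = -694, Σg = -86.
Row-reducing yields a = -10/11, b = 17/33, c = 262/33.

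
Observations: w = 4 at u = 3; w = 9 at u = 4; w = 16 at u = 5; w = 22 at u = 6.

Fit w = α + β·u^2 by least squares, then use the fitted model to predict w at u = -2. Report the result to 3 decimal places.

ŵ = 0.962

MᵀM·[α, β]ᵀ = Mᵀw reads: 4·α + 86·β = 51;  86·α + 2258·β = 1372.
Determinant 4·2258 − 86² = 1636.
α = (51·2258 − 86·1372)/1636 = -1417/818; β = (4·1372 − 86·51)/1636 = 551/818.
At u = -2: ŵ = (-1417/818)·(1) + (551/818)·(4) = 787/818.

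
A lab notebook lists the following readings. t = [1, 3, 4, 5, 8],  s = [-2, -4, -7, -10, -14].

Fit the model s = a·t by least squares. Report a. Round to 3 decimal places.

Forming AᵀA = [[115]] and Aᵀs = [-204]ᵀ gives AᵀA·[a]ᵀ = Aᵀs.
Hence a = -204 / 115 ≈ -1.77391.

a = -1.774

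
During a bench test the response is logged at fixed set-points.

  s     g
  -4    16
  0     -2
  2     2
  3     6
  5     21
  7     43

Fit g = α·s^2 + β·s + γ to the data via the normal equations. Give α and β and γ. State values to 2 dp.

α = 0.97, β = -0.43, γ = -1.43

AᵀA·[α, β, γ]ᵀ = Aᵀg reads: 3379·α + 439·β + 103·γ = 2950;  439·α + 103·β + 13·γ = 364;  103·α + 13·β + 6·γ = 86.
(Σs^2·s^2 = 3379, Σs^2·s = 439, Σs^2 = 103, Σs·s = 103, Σs = 13, Σ1 = 6, Σs^2·g = 2950, Σs·g = 364, Σg = 86.)
Inverting the 3×3 Gram matrix, [α, β, γ]ᵀ = [71933/73960, -6375/14792, -1229/860]ᵀ.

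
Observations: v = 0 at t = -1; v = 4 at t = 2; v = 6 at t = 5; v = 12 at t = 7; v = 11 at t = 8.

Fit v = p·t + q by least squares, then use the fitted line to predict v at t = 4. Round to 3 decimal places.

v̂ = 6.339

Setting ∂/∂p … = 0 gives: 143·p + 21·q = 210;  21·p + 5·q = 33.
(Σt·t = 143, Σt = 21, Σ1 = 5, Σt·v = 210, Σv = 33.)
det = 143·5 − 21² = 274.
p = (210·5 − 21·33)/274 = 357/274; q = (143·33 − 21·210)/274 = 309/274.
At t = 4: v̂ = (357/274)·(4) + (309/274)·(1) = 1737/274.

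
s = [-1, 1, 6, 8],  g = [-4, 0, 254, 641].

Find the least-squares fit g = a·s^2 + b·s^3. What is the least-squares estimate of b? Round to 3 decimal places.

Entries of XᵀX: Σs^2·s^2 = 5394, Σs^2·s^3 = 40544, Σs^3·s^3 = 308802.
Moment sums: Σs^2·g = 50164, Σs^3·g = 383060.
XᵀX·[a, b]ᵀ = Xᵀg becomes [[5394, 40544]; [40544, 308802]]·[a, b]ᵀ = [50164, 383060]ᵀ.
det = 5394·308802 − 40544² = 21862052.
a = (50164·308802 − 40544·383060)/21862052 = -10010278/5465513; b = (5394·383060 − 40544·50164)/21862052 = 8094106/5465513.

b = 1.481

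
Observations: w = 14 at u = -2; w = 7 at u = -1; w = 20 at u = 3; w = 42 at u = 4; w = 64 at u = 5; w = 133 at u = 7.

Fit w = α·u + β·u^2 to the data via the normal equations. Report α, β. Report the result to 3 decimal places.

With design matrix X, XᵀX = [[104, 550]; [550, 3380]] and Xᵀw = [1444, 9032]ᵀ.
Δ = 104·3380 − 550² = 49020.
α = (1444·3380 − 550·9032)/49020 = -1448/817; β = (104·9032 − 550·1444)/49020 = 12094/4085.

α = -1.772, β = 2.961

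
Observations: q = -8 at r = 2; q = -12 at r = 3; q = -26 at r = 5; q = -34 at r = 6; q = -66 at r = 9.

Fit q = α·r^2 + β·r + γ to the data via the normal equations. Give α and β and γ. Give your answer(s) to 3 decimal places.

Setting ∂/∂α … = 0 gives: 8579·α + 1105·β + 155·γ = -7360;  1105·α + 155·β + 25·γ = -980;  155·α + 25·β + 5·γ = -146.
(Σr^2·r^2 = 8579, Σr^2·r = 1105, Σr^2 = 155, Σr·r = 155, Σr = 25, Σ1 = 5, Σr^2·q = -7360, Σr·q = -980, Σq = -146.)
Inverting the 3×3 Gram matrix, [α, β, γ]ᵀ = [-7/12, -23/12, -23/15]ᵀ.

α = -0.583, β = -1.917, γ = -1.533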